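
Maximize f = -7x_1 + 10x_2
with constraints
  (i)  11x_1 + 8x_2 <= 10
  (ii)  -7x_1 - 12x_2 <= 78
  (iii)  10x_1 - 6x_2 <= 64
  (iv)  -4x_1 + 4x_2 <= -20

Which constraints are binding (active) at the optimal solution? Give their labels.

(i) and (iv)

Corner points and f = -7x_1 + 10x_2:
  (286/73, -302/73) → f = -5022/73
  (50/19, -45/19) → f = -800/19
  (50/27, -614/81) → f = -7190/81
  (-18/19, -113/19) → f = -1004/19

The maximum is at (50/19, -45/19). Substituting into each constraint, equality holds for (i) and (iv); the remaining constraints have slack.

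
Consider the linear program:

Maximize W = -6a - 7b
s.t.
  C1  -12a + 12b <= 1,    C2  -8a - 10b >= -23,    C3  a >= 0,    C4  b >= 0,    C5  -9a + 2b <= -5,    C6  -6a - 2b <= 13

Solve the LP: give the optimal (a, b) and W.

a = 5/9, b = 0, maximum W = -10/3

Feasible corners and W = -6a - 7b:
  (133/108, 71/54) → W = -448/27
  (31/42, 23/28) → W = -285/28
  (23/8, 0) → W = -69/4
  (5/9, 0) → W = -10/3

The optimum lies where b = 0 and -9a + 2b = -5.
Solving simultaneously gives a = 5/9, b = 0.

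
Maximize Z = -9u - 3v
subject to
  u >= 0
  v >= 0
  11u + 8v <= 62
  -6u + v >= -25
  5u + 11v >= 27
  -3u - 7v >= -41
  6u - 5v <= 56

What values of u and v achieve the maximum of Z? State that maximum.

u = 0, v = 27/11, maximum Z = -81/11

Extreme points and Z = -9u - 3v:
  (0, 27/11) → Z = -81/11
  (0, 41/7) → Z = -123/7
  (262/59, 97/59) → Z = -2649/59
  (2, 5) → Z = -33
  (302/71, 37/71) → Z = -2829/71

The optimum lies where u = 0 and 5u + 11v = 27.
Solving simultaneously gives u = 0, v = 27/11.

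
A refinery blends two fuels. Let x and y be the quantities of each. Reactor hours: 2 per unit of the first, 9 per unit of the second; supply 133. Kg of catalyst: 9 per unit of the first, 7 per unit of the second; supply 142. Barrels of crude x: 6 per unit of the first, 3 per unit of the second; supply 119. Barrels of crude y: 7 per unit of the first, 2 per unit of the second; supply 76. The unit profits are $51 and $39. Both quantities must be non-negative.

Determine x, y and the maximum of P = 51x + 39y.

x = 8, y = 10, maximum P = 798

The binding constraints are 9x + 7y = 142 and 7x + 2y = 76.
Solving simultaneously gives x = 8, y = 10.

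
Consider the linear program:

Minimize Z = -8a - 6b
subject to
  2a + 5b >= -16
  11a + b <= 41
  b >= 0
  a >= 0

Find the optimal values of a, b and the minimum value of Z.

The optimum lies where 11a + b = 41 and a = 0.
Solving simultaneously gives a = 0, b = 41.

a = 0, b = 41, minimum Z = -246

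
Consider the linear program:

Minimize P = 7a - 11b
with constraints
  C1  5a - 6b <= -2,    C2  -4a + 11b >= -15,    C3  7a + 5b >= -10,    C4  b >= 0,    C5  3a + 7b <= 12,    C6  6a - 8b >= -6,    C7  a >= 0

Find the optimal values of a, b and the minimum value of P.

a = 9/11, b = 15/11, minimum P = -102/11

Corner points and P = 7a - 11b:
  (58/53, 66/53) → P = -320/53
  (0, 1/3) → P = -11/3
  (9/11, 15/11) → P = -102/11
  (0, 3/4) → P = -33/4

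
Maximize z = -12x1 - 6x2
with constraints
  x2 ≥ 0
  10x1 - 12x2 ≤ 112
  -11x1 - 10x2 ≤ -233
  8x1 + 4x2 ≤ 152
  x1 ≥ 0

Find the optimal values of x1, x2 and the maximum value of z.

x1 = 0, x2 = 233/10, maximum z = -699/5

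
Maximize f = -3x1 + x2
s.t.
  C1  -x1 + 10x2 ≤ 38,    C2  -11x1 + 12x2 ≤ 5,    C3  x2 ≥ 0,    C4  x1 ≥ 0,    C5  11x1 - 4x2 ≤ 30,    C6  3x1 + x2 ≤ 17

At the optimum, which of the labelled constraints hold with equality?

Corner points and f = -3x1 + x2:
  (29/7, 59/14) → f = -115/14
  (132/31, 131/31) → f = -265/31
  (0, 5/12) → f = 5/12
  (0, 0) → f = 0
  (30/11, 0) → f = -90/11
  (98/23, 97/23) → f = -197/23

The maximum is at (0, 5/12). Substituting into each constraint, equality holds for C2 and C4; the remaining constraints have slack.

C2 and C4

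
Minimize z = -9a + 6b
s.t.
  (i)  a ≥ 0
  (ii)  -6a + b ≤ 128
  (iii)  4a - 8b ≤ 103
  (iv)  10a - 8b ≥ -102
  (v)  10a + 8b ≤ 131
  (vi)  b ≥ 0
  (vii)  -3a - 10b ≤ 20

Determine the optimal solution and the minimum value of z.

Corner points and z = -9a + 6b:
  (0, 51/4) → z = 153/2
  (0, 0) → z = 0
  (29/20, 233/16) → z = 2973/40
  (131/10, 0) → z = -1179/10

a = 131/10, b = 0, minimum z = -1179/10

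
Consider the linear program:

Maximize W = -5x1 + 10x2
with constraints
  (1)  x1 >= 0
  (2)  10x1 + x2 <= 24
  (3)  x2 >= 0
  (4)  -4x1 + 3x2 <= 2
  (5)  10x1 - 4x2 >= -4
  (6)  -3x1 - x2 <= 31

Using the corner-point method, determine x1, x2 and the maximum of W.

x1 = 35/17, x2 = 58/17, maximum W = 405/17

Corner points and W = -5x1 + 10x2:
  (0, 0) → W = 0
  (0, 2/3) → W = 20/3
  (12/5, 0) → W = -12
  (35/17, 58/17) → W = 405/17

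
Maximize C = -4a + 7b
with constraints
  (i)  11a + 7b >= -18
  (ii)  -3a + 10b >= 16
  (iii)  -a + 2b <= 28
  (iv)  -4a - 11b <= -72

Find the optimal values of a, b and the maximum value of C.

Vertices and C = -4a + 7b:
  (-8, 10) → C = 102
  (-234/31, 288/31) → C = 2952/31
  (544/73, 280/73) → C = -216/73
The feasible region is unbounded (it extends along (2, 1), (10, 3)), but C strictly decreases along every unbounded feasible direction, so there is no improving ray and the maximum is attained at a vertex.

a = -8, b = 10, maximum C = 102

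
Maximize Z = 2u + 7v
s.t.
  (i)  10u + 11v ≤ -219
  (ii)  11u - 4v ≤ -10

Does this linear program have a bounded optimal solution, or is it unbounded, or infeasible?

From the feasible point (-986/161, -2309/161), moving in the direction (-11, 10) keeps every constraint satisfied while Z increases without bound.

unbounded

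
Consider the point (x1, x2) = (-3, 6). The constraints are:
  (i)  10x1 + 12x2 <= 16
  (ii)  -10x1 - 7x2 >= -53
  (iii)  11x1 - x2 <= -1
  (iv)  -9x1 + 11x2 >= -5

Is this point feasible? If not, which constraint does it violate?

not feasible — violates (i)

Constraint (i): 10x1 + 12x2 = 42, which is not ≤ 16. All other constraints are satisfied.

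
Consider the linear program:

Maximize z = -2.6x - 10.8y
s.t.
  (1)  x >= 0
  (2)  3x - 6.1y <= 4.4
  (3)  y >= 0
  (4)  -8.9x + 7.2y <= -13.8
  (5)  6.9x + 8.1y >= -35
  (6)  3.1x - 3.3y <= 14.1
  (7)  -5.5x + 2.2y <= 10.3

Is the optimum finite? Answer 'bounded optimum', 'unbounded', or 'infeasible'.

Extreme points and z = -2.6x - 10.8y:
  (750/467, 32/467) → z = -11478/2335
  (7149/901, 2866/901) → z = -247701/4505
The feasible region has finitely many vertices and no improving ray; the maximum is -11478/2335 at (750/467, 32/467).

bounded optimum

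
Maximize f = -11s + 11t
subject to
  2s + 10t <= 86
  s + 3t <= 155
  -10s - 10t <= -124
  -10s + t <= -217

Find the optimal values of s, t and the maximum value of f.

s = 376/17, t = 71/17, maximum f = -3355/17

Feasible corners and f = -11s + 11t:
  (323, -56) → f = -4169
  (376/17, 71/17) → f = -3355/17
  (1147/55, -93/11) → f = -1612/5
The feasible region is unbounded (it extends along (3, -1), (1, -1)), but f strictly decreases along every unbounded feasible direction, so there is no improving ray and the maximum is attained at a vertex.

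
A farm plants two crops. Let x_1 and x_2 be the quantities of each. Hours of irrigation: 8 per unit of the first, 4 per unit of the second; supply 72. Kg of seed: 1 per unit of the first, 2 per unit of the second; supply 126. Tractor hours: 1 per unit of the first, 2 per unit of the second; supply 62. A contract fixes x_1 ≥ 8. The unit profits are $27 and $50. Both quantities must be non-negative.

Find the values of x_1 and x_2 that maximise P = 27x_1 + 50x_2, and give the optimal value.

x_1 = 8, x_2 = 2, maximum P = 316

Extreme points and P = 27x_1 + 50x_2:
  (9, 0) → P = 243
  (8, 0) → P = 216
  (8, 2) → P = 316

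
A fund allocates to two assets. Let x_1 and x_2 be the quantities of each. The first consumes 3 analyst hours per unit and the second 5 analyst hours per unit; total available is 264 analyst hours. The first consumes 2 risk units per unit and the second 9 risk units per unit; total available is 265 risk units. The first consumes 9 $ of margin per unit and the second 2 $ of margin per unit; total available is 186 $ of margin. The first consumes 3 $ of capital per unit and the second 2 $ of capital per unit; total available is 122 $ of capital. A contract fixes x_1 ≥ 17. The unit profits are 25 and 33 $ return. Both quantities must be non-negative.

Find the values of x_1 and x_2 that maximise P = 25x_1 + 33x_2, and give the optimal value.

Vertices and P = 25x_1 + 33x_2:
  (62/3, 0) → P = 1550/3
  (17, 0) → P = 425
  (17, 33/2) → P = 1939/2

x_1 = 17, x_2 = 33/2, maximum P = 1939/2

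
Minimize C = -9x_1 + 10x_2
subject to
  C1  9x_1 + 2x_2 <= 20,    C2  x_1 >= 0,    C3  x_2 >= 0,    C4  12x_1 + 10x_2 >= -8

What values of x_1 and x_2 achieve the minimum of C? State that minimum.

x_1 = 20/9, x_2 = 0, minimum C = -20

Corner points and C = -9x_1 + 10x_2:
  (0, 10) → C = 100
  (20/9, 0) → C = -20
  (0, 0) → C = 0

The binding constraints are 9x_1 + 2x_2 = 20 and x_2 = 0.
Solving simultaneously gives x_1 = 20/9, x_2 = 0.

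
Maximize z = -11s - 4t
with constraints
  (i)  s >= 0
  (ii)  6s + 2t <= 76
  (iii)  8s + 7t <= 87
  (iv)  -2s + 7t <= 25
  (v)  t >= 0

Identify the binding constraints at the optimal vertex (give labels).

Corner points and z = -11s - 4t:
  (0, 25/7) → z = -100/7
  (0, 0) → z = 0
  (31/5, 187/35) → z = -627/7
  (87/8, 0) → z = -957/8

The maximum is at (0, 0). Substituting into each constraint, equality holds for (i) and (v); the remaining constraints have slack.

(i) and (v)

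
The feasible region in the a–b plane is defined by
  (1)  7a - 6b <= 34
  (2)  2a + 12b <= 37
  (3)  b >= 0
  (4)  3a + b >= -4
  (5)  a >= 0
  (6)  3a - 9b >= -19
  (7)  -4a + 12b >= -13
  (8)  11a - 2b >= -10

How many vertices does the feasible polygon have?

The feasible vertices (each the meet of two boundaries and inside every other half-plane) are:
  (105/16, 191/96)
  (11/2, 3/4)
  (35/18, 149/54)
  (0, 0)
  (13/4, 0)
  (0, 19/9)

6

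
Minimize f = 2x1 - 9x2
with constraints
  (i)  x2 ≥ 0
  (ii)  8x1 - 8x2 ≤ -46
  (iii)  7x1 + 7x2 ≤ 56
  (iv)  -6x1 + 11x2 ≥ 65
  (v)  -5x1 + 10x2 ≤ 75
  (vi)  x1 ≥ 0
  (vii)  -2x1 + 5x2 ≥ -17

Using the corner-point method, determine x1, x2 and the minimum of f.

x1 = 1/3, x2 = 23/3, minimum f = -205/3

The binding constraints are 7x1 + 7x2 = 56 and -5x1 + 10x2 = 75.
Solving simultaneously gives x1 = 1/3, x2 = 23/3.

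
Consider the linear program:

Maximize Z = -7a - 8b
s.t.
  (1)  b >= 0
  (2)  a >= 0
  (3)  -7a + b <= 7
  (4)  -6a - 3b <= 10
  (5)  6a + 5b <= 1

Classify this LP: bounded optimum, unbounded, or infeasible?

Feasible corners and Z = -7a - 8b:
  (0, 0) → Z = 0
  (1/6, 0) → Z = -7/6
  (0, 1/5) → Z = -8/5
The feasible region has finitely many vertices and no improving ray; the maximum is 0 at (0, 0).

bounded optimum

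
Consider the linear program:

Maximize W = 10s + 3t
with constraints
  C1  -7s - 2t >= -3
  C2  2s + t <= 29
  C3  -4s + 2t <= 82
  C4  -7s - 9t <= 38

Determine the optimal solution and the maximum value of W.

Extreme points and W = 10s + 3t:
  (-79/11, 293/11) → W = 89/11
  (103/49, -41/7) → W = 169/49
  (-407/25, 211/25) → W = -3437/25

s = -79/11, t = 293/11, maximum W = 89/11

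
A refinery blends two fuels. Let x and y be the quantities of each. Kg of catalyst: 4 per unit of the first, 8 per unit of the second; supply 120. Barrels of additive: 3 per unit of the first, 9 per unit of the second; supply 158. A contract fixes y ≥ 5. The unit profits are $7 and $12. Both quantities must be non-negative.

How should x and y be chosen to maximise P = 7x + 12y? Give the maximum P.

x = 20, y = 5, maximum P = 200

Corner points and P = 7x + 12y:
  (0, 15) → P = 180
  (0, 5) → P = 60
  (20, 5) → P = 200

At the optimal vertex, 4x + 8y = 120 and y = 5.
Solving simultaneously gives x = 20, y = 5.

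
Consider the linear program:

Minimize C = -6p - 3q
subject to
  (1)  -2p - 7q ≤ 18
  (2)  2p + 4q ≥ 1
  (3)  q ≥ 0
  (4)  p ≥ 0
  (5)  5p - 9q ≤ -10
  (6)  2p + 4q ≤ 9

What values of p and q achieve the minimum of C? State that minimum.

p = 41/38, q = 65/38, minimum C = -441/38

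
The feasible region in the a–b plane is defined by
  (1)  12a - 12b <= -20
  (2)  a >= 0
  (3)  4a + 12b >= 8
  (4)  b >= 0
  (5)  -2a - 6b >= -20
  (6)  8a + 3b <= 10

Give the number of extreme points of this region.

3

The feasible vertices (each the meet of two boundaries and inside every other half-plane) are:
  (0, 5/3)
  (5/11, 70/33)
  (0, 10/3)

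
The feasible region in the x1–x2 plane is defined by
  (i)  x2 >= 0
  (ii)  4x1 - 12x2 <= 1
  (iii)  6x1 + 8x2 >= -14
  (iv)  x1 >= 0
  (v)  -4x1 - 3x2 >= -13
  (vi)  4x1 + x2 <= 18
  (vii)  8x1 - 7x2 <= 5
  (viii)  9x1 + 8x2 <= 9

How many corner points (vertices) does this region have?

The feasible vertices (each the meet of two boundaries and inside every other half-plane) are:
  (1/4, 0)
  (0, 0)
  (53/68, 3/17)
  (0, 9/8)
  (103/127, 27/127)

5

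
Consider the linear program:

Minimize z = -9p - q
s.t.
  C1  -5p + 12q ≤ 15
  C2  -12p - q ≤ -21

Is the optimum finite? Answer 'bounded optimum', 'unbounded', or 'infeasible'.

unbounded

From the feasible point (237/149, 285/149), moving in the direction (12, 5) keeps every constraint satisfied while z decreases without bound.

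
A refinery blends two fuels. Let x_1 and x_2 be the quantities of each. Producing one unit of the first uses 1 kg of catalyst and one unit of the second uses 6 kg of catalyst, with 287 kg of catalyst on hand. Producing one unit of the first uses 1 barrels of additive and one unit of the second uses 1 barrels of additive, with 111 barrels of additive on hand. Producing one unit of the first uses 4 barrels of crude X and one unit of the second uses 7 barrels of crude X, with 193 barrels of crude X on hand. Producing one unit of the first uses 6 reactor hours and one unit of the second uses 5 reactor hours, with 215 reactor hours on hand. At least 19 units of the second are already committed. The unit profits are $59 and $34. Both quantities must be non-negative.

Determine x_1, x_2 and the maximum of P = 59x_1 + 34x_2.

Feasible corners and P = 59x_1 + 34x_2:
  (0, 193/7) → P = 6562/7
  (0, 19) → P = 646
  (15, 19) → P = 1531

At the optimal vertex, 4x_1 + 7x_2 = 193 and x_2 = 19.
Solving simultaneously gives x_1 = 15, x_2 = 19.

x_1 = 15, x_2 = 19, maximum P = 1531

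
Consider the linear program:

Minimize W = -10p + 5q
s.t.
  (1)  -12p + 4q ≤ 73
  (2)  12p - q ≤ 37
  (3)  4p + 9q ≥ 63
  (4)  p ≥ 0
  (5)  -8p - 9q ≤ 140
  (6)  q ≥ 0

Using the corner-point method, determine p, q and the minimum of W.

Corner points and W = -10p + 5q:
  (221/36, 110/3) → W = 2195/18
  (0, 73/4) → W = 365/4
  (99/28, 38/7) → W = -115/14
  (0, 7) → W = 35

p = 99/28, q = 38/7, minimum W = -115/14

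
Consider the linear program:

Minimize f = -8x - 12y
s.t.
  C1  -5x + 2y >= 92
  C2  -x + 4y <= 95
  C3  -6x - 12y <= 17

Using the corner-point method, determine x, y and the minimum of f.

x = -89/9, y = 383/18, minimum f = -1586/9

Vertices and f = -8x - 12y:
  (-89/9, 383/18) → f = -1586/9
  (-569/36, 467/72) → f = 875/18
  (-302/9, 553/36) → f = 757/9

At the optimal vertex, -5x + 2y = 92 and -x + 4y = 95.
Solving simultaneously gives x = -89/9, y = 383/18.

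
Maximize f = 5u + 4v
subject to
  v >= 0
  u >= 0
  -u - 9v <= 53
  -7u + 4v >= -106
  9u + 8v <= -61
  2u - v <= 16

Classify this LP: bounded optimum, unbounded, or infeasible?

The boundaries v = 0 and u = 0 meet at (0, 0), but that point violates 9u + 8v ≤ -61. Every candidate vertex is excluded by some other constraint, so the feasible region is empty.

infeasible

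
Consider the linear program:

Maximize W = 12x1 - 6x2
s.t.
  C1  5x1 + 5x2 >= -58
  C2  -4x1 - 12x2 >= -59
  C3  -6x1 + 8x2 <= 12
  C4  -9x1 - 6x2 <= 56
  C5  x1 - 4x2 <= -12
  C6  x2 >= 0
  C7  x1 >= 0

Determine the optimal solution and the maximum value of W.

Feasible corners and W = 12x1 - 6x2:
  (41/13, 201/52) → W = 381/26
  (23/7, 107/28) → W = 33/2
  (3, 15/4) → W = 27/2

x1 = 23/7, x2 = 107/28, maximum W = 33/2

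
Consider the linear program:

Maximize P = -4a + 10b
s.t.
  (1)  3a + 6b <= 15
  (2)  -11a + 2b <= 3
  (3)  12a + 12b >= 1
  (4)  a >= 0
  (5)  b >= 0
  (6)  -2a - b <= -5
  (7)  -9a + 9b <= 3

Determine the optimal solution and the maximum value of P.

Extreme points and P = -4a + 10b:
  (5, 0) → P = -20
  (5/3, 5/3) → P = 10
  (5/2, 0) → P = -10

a = 5/3, b = 5/3, maximum P = 10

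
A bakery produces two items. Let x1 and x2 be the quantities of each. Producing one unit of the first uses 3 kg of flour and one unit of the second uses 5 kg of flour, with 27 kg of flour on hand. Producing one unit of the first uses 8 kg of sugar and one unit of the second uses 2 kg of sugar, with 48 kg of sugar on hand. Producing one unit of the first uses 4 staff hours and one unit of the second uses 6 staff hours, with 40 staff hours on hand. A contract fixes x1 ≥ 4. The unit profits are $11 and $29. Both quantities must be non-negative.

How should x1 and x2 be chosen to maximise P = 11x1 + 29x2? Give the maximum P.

Extreme points and P = 11x1 + 29x2:
  (6, 0) → P = 66
  (4, 0) → P = 44
  (93/17, 36/17) → P = 2067/17
  (4, 3) → P = 131

The optimum lies where 3x1 + 5x2 = 27 and x1 = 4.
Solving simultaneously gives x1 = 4, x2 = 3.

x1 = 4, x2 = 3, maximum P = 131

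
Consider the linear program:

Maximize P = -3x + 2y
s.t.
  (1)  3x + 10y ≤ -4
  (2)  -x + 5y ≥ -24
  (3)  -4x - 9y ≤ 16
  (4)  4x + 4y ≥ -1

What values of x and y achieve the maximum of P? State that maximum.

x = 3/14, y = -13/28, maximum P = -11/7

Feasible corners and P = -3x + 2y:
  (44/5, -76/25) → P = -812/25
  (3/14, -13/28) → P = -11/7
  (136/29, -112/29) → P = -632/29
  (11/4, -3) → P = -57/4

The optimum lies where 3x + 10y = -4 and 4x + 4y = -1.
Solving simultaneously gives x = 3/14, y = -13/28.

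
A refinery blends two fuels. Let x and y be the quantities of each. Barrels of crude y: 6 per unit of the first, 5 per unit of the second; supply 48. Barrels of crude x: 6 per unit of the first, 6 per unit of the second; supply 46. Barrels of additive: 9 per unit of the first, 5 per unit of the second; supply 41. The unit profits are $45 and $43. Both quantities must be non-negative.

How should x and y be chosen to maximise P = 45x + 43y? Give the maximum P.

Corner points and P = 45x + 43y:
  (0, 0) → P = 0
  (0, 23/3) → P = 989/3
  (41/9, 0) → P = 205
  (2/3, 7) → P = 331

At the optimal vertex, 6x + 6y = 46 and 9x + 5y = 41.
Solving simultaneously gives x = 2/3, y = 7.

x = 2/3, y = 7, maximum P = 331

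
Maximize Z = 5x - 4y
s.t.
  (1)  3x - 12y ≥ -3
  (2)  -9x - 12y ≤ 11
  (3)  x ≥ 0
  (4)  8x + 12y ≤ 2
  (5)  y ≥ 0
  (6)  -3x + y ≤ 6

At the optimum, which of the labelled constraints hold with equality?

(4) and (5)

Feasible corners and Z = 5x - 4y:
  (0, 1/6) → Z = -2/3
  (0, 0) → Z = 0
  (1/4, 0) → Z = 5/4

The maximum is at (1/4, 0). Substituting into each constraint, equality holds for (4) and (5); the remaining constraints have slack.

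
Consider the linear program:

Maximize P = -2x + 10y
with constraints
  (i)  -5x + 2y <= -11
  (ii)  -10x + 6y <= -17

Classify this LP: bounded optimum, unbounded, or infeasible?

From the feasible point (16/5, 5/2), moving in the direction (6, 10) keeps every constraint satisfied while P increases without bound.

unbounded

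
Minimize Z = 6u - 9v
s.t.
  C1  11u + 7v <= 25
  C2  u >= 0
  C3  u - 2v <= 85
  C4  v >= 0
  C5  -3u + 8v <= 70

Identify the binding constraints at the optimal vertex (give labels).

Corner points and Z = 6u - 9v:
  (0, 25/7) → Z = -225/7
  (25/11, 0) → Z = 150/11
  (0, 0) → Z = 0

The minimum is at (0, 25/7). Substituting into each constraint, equality holds for C1 and C2; the remaining constraints have slack.

C1 and C2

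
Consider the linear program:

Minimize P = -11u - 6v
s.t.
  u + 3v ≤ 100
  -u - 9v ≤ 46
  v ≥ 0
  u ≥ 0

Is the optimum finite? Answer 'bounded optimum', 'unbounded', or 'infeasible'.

bounded optimum

Feasible corners and P = -11u - 6v:
  (100, 0) → P = -1100
  (0, 100/3) → P = -200
  (0, 0) → P = 0
The feasible region has finitely many vertices and no improving ray; the minimum is -1100 at (100, 0).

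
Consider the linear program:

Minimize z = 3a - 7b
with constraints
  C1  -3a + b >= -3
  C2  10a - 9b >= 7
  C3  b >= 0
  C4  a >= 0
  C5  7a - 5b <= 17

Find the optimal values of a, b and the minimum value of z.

a = 20/17, b = 9/17, minimum z = -3/17

Corner points and z = 3a - 7b:
  (20/17, 9/17) → z = -3/17
  (1, 0) → z = 3
  (7/10, 0) → z = 21/10

The optimum lies where -3a + b = -3 and 10a - 9b = 7.
Solving simultaneously gives a = 20/17, b = 9/17.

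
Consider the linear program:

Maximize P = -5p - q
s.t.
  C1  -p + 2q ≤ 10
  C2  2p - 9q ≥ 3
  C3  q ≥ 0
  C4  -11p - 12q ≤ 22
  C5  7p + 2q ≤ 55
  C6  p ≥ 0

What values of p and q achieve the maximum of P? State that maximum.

p = 3/2, q = 0, maximum P = -15/2

Extreme points and P = -5p - q:
  (3/2, 0) → P = -15/2
  (501/67, 89/67) → P = -2594/67
  (55/7, 0) → P = -275/7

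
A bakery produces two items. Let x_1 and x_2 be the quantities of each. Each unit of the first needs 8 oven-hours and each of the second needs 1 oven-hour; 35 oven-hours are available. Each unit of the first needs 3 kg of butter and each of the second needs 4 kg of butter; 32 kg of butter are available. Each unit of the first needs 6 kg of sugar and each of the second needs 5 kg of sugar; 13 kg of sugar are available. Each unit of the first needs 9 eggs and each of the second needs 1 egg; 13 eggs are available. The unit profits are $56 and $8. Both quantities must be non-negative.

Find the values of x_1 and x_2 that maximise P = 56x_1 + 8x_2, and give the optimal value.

At the optimal vertex, 6x_1 + 5x_2 = 13 and 9x_1 + x_2 = 13.
Solving simultaneously gives x_1 = 4/3, x_2 = 1.

x_1 = 4/3, x_2 = 1, maximum P = 248/3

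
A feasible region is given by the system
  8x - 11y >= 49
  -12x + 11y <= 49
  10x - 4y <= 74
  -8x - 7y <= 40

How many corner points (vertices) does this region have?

Pairwise boundary intersections that survive every other constraint:
  (103/13, 17/13)
  (-97/144, -89/18)
  (179/51, -496/51)

3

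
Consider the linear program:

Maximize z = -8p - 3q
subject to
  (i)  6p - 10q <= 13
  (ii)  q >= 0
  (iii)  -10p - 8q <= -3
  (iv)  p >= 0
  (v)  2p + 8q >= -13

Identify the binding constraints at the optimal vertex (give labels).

(iii) and (iv)

Extreme points and z = -8p - 3q:
  (13/6, 0) → z = -52/3
  (3/10, 0) → z = -12/5
  (0, 3/8) → z = -9/8
The feasible region is unbounded (it extends along (0, 1), (5, 3)), but z strictly decreases along every unbounded feasible direction, so there is no improving ray and the maximum is attained at a vertex.

The maximum is at (0, 3/8). Substituting into each constraint, equality holds for (iii) and (iv); the remaining constraints have slack.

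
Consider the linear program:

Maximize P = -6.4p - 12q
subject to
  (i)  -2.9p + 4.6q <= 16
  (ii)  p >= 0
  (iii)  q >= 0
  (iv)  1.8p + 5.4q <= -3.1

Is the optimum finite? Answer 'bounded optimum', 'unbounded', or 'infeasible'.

The boundaries -2.9p + 4.6q = 16 and p = 0 meet at (0, 80/23), but that point violates 1.8p + 5.4q ≤ -3.1. Every candidate vertex is excluded by some other constraint, so the feasible region is empty.

infeasible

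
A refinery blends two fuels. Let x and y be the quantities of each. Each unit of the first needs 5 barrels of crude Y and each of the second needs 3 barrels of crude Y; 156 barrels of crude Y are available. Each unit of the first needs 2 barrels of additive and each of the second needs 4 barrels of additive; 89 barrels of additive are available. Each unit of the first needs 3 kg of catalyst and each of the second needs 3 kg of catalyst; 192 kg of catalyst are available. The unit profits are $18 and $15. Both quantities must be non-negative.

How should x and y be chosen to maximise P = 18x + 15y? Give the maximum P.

x = 51/2, y = 19/2, maximum P = 1203/2

Corner points and P = 18x + 15y:
  (0, 0) → P = 0
  (0, 89/4) → P = 1335/4
  (156/5, 0) → P = 2808/5
  (51/2, 19/2) → P = 1203/2

At the optimal vertex, 5x + 3y = 156 and 2x + 4y = 89.
Solving simultaneously gives x = 51/2, y = 19/2.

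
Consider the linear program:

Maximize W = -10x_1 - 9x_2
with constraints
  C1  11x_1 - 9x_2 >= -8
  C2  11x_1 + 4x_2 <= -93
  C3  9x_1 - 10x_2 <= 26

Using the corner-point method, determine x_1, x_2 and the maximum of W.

Corner points and W = -10x_1 - 9x_2:
  (-79/13, -85/13) → W = 1555/13
  (-314/29, -358/29) → W = 6362/29
  (-413/73, -1123/146) → W = 18367/146

The optimum lies where 11x_1 - 9x_2 = -8 and 9x_1 - 10x_2 = 26.
Solving simultaneously gives x_1 = -314/29, x_2 = -358/29.

x_1 = -314/29, x_2 = -358/29, maximum W = 6362/29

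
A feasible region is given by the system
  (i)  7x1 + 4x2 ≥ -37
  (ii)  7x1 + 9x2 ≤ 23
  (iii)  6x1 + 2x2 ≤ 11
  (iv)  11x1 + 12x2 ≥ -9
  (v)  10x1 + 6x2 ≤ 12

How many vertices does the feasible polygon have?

5

Of the 10 pairwise boundary intersections, those satisfying every inequality are:
  (-85/7, 12)
  (-51/5, 43/5)
  (-5/8, 73/24)
  (3, -7/2)
  (21/8, -19/8)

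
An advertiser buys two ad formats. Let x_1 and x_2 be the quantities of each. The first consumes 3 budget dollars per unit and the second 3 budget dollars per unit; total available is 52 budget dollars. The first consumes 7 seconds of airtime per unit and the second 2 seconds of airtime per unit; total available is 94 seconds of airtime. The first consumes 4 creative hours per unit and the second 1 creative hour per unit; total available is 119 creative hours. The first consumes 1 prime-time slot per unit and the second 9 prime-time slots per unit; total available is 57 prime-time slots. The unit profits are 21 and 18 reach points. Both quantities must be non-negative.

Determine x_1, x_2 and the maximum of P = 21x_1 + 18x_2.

x_1 = 12, x_2 = 5, maximum P = 342

Feasible corners and P = 21x_1 + 18x_2:
  (0, 0) → P = 0
  (0, 19/3) → P = 114
  (94/7, 0) → P = 282
  (12, 5) → P = 342

The binding constraints are 7x_1 + 2x_2 = 94 and x_1 + 9x_2 = 57.
Solving simultaneously gives x_1 = 12, x_2 = 5.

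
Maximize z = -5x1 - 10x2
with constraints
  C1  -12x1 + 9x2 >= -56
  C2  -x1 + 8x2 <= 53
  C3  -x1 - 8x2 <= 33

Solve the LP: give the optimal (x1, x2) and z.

x1 = -43, x2 = 5/4, maximum z = 405/2

Extreme points and z = -5x1 - 10x2:
  (925/87, 692/87) → z = -11545/87
  (151/105, -452/105) → z = 251/7
  (-43, 5/4) → z = 405/2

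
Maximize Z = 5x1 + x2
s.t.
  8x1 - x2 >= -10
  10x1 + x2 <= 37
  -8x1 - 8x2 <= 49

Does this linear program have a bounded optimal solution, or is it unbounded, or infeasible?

bounded optimum

Feasible corners and Z = 5x1 + x2:
  (3/2, 22) → Z = 59/2
  (-43/24, -13/3) → Z = -319/24
  (115/24, -131/12) → Z = 313/24
The feasible region has finitely many vertices and no improving ray; the maximum is 59/2 at (3/2, 22).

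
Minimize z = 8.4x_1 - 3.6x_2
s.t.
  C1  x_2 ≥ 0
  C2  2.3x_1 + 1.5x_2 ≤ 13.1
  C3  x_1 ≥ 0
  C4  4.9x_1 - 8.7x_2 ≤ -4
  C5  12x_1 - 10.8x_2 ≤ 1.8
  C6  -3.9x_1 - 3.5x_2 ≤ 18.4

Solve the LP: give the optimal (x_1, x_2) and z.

Corner points and z = 8.4x_1 - 3.6x_2:
  (0, 131/15) → z = -786/25
  (801/238, 2551/714) → z = 9168/595
  (0, 40/87) → z = -48/29
  (327/286, 947/858) → z = 366/65

x_1 = 0, x_2 = 131/15, minimum z = -786/25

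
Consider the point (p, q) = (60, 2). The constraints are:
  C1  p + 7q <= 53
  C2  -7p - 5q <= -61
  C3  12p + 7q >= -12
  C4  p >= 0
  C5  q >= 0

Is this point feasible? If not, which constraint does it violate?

not feasible — violates C1

Constraint C1: p + 7q = 74, which is not ≤ 53. All other constraints are satisfied.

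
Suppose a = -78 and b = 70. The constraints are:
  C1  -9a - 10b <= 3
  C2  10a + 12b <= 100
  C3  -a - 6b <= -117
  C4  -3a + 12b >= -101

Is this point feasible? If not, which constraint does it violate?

C1: 2 ≤ 3 ✓
C2: 60 ≤ 100 ✓
C3: -342 ≤ -117 ✓
C4: 1074 ≥ -101 ✓

feasible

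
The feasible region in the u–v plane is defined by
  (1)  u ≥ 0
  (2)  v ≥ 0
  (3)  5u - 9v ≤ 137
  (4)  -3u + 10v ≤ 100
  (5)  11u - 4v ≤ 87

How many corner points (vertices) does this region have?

The feasible vertices (each the meet of two boundaries and inside every other half-plane) are:
  (0, 0)
  (0, 10)
  (87/11, 0)
  (635/49, 1361/98)

4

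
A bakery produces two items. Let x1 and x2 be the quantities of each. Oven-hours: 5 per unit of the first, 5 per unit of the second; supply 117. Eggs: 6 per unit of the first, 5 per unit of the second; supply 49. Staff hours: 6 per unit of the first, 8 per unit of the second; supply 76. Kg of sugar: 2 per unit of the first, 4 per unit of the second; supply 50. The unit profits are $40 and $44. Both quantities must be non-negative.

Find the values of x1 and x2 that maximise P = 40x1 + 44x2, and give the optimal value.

Feasible corners and P = 40x1 + 44x2:
  (0, 0) → P = 0
  (0, 19/2) → P = 418
  (49/6, 0) → P = 980/3
  (2/3, 9) → P = 1268/3

x1 = 2/3, x2 = 9, maximum P = 1268/3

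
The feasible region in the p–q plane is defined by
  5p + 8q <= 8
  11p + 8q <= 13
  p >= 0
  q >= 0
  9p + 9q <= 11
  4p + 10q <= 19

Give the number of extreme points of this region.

Intersecting each pair of boundary lines and keeping only the points that satisfy every inequality leaves:
  (0, 1)
  (16/27, 17/27)
  (13/11, 0)
  (29/27, 4/27)
  (0, 0)

5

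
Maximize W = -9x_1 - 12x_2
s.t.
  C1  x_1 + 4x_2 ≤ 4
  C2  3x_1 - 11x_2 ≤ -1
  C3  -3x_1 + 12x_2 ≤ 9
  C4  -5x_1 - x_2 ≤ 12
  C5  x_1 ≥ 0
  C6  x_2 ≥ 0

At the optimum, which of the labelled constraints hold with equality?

C2 and C5

Vertices and W = -9x_1 - 12x_2:
  (40/23, 13/23) → W = -516/23
  (1/2, 7/8) → W = -15
  (0, 1/11) → W = -12/11
  (0, 3/4) → W = -9

The maximum is at (0, 1/11). Substituting into each constraint, equality holds for C2 and C5; the remaining constraints have slack.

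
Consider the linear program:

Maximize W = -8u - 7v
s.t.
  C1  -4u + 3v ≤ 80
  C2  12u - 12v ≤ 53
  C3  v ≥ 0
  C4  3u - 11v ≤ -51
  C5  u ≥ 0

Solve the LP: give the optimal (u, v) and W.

u = 0, v = 51/11, maximum W = -357/11

Feasible corners and W = -8u - 7v:
  (0, 80/3) → W = -560/3
  (1195/96, 257/32) → W = -14957/96
  (0, 51/11) → W = -357/11
The feasible region is unbounded (it extends along (3, 4), (1, 1)), but W strictly decreases along every unbounded feasible direction, so there is no improving ray and the maximum is attained at a vertex.

The optimum lies where 3u - 11v = -51 and u = 0.
Solving simultaneously gives u = 0, v = 51/11.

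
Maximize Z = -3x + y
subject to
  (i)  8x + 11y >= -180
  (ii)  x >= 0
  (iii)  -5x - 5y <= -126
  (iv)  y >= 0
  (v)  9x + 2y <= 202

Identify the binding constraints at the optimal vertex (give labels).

Extreme points and Z = -3x + y:
  (0, 126/5) → Z = 126/5
  (0, 101) → Z = 101
  (758/35, 124/35) → Z = -430/7

The maximum is at (0, 101). Substituting into each constraint, equality holds for (ii) and (v); the remaining constraints have slack.

(ii) and (v)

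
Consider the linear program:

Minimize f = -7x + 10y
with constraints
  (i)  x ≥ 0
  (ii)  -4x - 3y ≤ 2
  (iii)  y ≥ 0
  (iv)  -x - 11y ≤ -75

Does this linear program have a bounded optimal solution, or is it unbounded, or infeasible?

From the feasible point (0, 75/11), moving in the direction (1, 0) keeps every constraint satisfied while f decreases without bound.

unbounded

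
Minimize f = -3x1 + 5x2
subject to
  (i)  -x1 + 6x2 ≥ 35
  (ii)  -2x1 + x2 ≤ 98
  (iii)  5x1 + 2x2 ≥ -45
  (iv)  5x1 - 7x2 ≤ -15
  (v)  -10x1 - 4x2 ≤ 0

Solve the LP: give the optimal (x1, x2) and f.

The feasible region is unbounded (it extends along (1, 2), (7, 5)), but f strictly increases along every unbounded feasible direction, so there is no improving ray and the minimum is attained at a vertex.

x1 = 155/23, x2 = 160/23, minimum f = 335/23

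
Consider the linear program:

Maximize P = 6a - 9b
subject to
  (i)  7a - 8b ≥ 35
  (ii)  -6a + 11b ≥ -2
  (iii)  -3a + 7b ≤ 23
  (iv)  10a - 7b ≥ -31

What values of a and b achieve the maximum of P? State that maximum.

a = 89/3, b = 16, maximum P = 34

Feasible corners and P = 6a - 9b:
  (369/29, 196/29) → P = 450/29
  (429/25, 266/25) → P = 36/5
  (89/3, 16) → P = 34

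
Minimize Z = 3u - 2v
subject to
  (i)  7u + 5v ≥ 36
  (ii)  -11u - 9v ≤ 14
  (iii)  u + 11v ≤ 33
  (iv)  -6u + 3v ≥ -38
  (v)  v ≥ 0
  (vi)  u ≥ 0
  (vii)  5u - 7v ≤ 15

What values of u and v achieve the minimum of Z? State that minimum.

Vertices and Z = 3u - 2v:
  (77/24, 65/24) → Z = 101/24
  (327/74, 75/74) → Z = 831/74
  (198/31, 75/31) → Z = 444/31

u = 77/24, v = 65/24, minimum Z = 101/24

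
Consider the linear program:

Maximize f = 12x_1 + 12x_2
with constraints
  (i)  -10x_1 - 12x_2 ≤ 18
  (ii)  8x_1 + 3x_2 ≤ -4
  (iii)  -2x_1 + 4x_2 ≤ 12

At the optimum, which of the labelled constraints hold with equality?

(ii) and (iii)

Corner points and f = 12x_1 + 12x_2:
  (1/11, -52/33) → f = -196/11
  (-27/8, 21/16) → f = -99/4
  (-26/19, 44/19) → f = 216/19

The maximum is at (-26/19, 44/19). Substituting into each constraint, equality holds for (ii) and (iii); the remaining constraints have slack.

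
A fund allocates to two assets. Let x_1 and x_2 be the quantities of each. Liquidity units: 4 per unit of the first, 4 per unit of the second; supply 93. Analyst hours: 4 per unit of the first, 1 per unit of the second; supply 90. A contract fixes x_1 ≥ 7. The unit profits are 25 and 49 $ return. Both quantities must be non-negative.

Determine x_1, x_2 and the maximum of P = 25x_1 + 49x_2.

The optimum lies where 4x_1 + 4x_2 = 93 and x_1 = 7.
Solving simultaneously gives x_1 = 7, x_2 = 65/4.

x_1 = 7, x_2 = 65/4, maximum P = 3885/4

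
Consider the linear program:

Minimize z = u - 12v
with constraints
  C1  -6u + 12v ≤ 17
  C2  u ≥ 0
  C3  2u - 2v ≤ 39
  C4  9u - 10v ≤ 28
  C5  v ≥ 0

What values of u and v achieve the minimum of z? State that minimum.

u = 253/24, v = 107/16, minimum z = -1673/24

Extreme points and z = u - 12v:
  (0, 17/12) → z = -17
  (253/24, 107/16) → z = -1673/24
  (0, 0) → z = 0
  (28/9, 0) → z = 28/9

The optimum lies where -6u + 12v = 17 and 9u - 10v = 28.
Solving simultaneously gives u = 253/24, v = 107/16.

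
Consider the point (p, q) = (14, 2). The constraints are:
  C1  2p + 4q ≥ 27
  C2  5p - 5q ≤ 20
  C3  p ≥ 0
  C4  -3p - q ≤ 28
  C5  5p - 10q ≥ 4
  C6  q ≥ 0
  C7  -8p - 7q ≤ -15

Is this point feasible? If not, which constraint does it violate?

Constraint C2: 5p - 5q = 60, which is not ≤ 20. All other constraints are satisfied.

not feasible — violates C2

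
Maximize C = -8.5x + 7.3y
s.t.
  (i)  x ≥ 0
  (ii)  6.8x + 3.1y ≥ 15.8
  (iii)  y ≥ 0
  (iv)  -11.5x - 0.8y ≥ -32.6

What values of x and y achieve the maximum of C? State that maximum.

x = 0, y = 40.75, maximum C = 297.475

Extreme points and C = -8.5x + 7.3y:
  (0, 158/31) → C = 5767/155
  (0, 163/4) → C = 11899/40
  (79/34, 0) → C = -79/4
  (326/115, 0) → C = -2771/115

The binding constraints are x = 0 and -11.5x - 0.8y = -32.6.
Solving simultaneously gives x = 0, y = 163/4.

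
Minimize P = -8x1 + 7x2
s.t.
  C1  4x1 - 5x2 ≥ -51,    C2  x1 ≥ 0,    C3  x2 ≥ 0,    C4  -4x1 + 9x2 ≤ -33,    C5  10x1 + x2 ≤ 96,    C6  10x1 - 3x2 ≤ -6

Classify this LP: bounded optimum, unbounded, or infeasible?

The boundaries 4x1 - 5x2 = -51 and x1 = 0 meet at (0, 51/5), but that point violates -4x1 + 9x2 ≤ -33. Every candidate vertex is excluded by some other constraint, so the feasible region is empty.

infeasible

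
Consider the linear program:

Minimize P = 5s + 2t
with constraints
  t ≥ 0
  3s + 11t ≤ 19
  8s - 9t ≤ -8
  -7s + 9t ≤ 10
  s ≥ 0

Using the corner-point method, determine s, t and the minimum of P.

s = 0, t = 8/9, minimum P = 16/9

Corner points and P = 5s + 2t:
  (83/115, 176/115) → P = 767/115
  (61/104, 163/104) → P = 631/104
  (0, 8/9) → P = 16/9
  (0, 10/9) → P = 20/9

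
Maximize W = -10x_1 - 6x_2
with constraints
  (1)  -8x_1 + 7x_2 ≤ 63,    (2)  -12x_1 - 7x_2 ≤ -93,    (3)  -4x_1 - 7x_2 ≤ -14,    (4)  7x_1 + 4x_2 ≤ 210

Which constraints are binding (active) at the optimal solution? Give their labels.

Corner points and W = -10x_1 - 6x_2:
  (3/2, 75/7) → W = -555/7
  (406/27, 707/27) → W = -8302/27
  (79/8, -51/14) → W = -2153/28
  (1414/33, -742/33) → W = -9688/33

The maximum is at (79/8, -51/14). Substituting into each constraint, equality holds for (2) and (3); the remaining constraints have slack.

(2) and (3)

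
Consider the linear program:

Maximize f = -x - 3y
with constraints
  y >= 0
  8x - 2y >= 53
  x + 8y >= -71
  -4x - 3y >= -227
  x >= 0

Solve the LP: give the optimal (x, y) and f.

x = 53/8, y = 0, maximum f = -53/8

Vertices and f = -x - 3y:
  (53/8, 0) → f = -53/8
  (227/4, 0) → f = -227/4
  (613/32, 401/8) → f = -5425/32

The binding constraints are y = 0 and 8x - 2y = 53.
Solving simultaneously gives x = 53/8, y = 0.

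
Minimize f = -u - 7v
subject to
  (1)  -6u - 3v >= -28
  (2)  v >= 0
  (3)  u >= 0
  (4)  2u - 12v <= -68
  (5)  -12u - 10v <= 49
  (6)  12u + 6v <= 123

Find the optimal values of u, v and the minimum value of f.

Extreme points and f = -u - 7v:
  (0, 28/3) → f = -196/3
  (22/13, 232/39) → f = -130/3
  (0, 17/3) → f = -119/3

At the optimal vertex, -6u - 3v = -28 and u = 0.
Solving simultaneously gives u = 0, v = 28/3.

u = 0, v = 28/3, minimum f = -196/3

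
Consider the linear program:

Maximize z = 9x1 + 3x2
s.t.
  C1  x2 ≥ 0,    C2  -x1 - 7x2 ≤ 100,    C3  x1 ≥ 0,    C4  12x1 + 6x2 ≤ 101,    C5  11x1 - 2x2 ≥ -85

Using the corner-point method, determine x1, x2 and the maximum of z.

x1 = 101/12, x2 = 0, maximum z = 303/4

Feasible corners and z = 9x1 + 3x2:
  (0, 0) → z = 0
  (101/12, 0) → z = 303/4
  (0, 101/6) → z = 101/2

The optimum lies where x2 = 0 and 12x1 + 6x2 = 101.
Solving simultaneously gives x1 = 101/12, x2 = 0.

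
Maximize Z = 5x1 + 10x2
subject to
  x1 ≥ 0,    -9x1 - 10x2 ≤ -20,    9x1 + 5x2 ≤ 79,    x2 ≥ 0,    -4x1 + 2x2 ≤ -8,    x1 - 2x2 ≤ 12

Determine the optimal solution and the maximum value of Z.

x1 = 99/19, x2 = 122/19, maximum Z = 1715/19

Corner points and Z = 5x1 + 10x2:
  (20/9, 0) → Z = 100/9
  (60/29, 4/29) → Z = 340/29
  (79/9, 0) → Z = 395/9
  (99/19, 122/19) → Z = 1715/19

The binding constraints are 9x1 + 5x2 = 79 and -4x1 + 2x2 = -8.
Solving simultaneously gives x1 = 99/19, x2 = 122/19.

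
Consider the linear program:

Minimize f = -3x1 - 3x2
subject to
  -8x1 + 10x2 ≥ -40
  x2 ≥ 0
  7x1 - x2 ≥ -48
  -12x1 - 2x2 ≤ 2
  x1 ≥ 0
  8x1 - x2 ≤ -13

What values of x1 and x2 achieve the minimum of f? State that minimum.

x1 = 35, x2 = 293, minimum f = -984

Corner points and f = -3x1 - 3x2:
  (0, 48) → f = -144
  (35, 293) → f = -984
  (0, 13) → f = -39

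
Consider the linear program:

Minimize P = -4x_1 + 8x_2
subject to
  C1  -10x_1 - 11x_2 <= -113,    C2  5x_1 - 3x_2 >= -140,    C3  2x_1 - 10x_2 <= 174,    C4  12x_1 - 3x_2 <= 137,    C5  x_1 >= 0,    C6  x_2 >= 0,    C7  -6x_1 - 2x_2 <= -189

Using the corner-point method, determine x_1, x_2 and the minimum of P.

x_1 = 841/42, x_2 = 241/7, minimum P = 586/3

Vertices and P = -4x_1 + 8x_2:
  (277/7, 2365/21) → P = 2228/3
  (41/4, 255/4) → P = 469
  (841/42, 241/7) → P = 586/3

The binding constraints are 12x_1 - 3x_2 = 137 and -6x_1 - 2x_2 = -189.
Solving simultaneously gives x_1 = 841/42, x_2 = 241/7.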